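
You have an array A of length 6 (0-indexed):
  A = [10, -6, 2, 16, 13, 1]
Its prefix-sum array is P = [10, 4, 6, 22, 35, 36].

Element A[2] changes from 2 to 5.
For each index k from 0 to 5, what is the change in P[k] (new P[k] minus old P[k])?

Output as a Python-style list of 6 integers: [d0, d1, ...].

Element change: A[2] 2 -> 5, delta = 3
For k < 2: P[k] unchanged, delta_P[k] = 0
For k >= 2: P[k] shifts by exactly 3
Delta array: [0, 0, 3, 3, 3, 3]

Answer: [0, 0, 3, 3, 3, 3]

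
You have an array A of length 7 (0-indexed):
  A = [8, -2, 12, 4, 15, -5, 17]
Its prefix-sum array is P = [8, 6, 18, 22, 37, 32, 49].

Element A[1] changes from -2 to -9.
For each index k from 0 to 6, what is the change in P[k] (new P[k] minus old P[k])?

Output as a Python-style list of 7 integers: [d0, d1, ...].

Answer: [0, -7, -7, -7, -7, -7, -7]

Derivation:
Element change: A[1] -2 -> -9, delta = -7
For k < 1: P[k] unchanged, delta_P[k] = 0
For k >= 1: P[k] shifts by exactly -7
Delta array: [0, -7, -7, -7, -7, -7, -7]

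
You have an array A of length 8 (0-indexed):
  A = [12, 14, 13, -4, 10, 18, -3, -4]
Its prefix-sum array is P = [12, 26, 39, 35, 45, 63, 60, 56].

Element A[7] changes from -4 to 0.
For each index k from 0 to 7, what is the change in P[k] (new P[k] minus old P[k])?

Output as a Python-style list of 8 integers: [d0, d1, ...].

Element change: A[7] -4 -> 0, delta = 4
For k < 7: P[k] unchanged, delta_P[k] = 0
For k >= 7: P[k] shifts by exactly 4
Delta array: [0, 0, 0, 0, 0, 0, 0, 4]

Answer: [0, 0, 0, 0, 0, 0, 0, 4]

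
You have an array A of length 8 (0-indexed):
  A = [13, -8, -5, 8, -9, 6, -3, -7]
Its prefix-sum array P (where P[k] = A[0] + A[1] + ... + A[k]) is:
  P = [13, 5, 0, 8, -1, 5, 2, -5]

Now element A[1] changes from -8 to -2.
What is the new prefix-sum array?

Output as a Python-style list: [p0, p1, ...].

Answer: [13, 11, 6, 14, 5, 11, 8, 1]

Derivation:
Change: A[1] -8 -> -2, delta = 6
P[k] for k < 1: unchanged (A[1] not included)
P[k] for k >= 1: shift by delta = 6
  P[0] = 13 + 0 = 13
  P[1] = 5 + 6 = 11
  P[2] = 0 + 6 = 6
  P[3] = 8 + 6 = 14
  P[4] = -1 + 6 = 5
  P[5] = 5 + 6 = 11
  P[6] = 2 + 6 = 8
  P[7] = -5 + 6 = 1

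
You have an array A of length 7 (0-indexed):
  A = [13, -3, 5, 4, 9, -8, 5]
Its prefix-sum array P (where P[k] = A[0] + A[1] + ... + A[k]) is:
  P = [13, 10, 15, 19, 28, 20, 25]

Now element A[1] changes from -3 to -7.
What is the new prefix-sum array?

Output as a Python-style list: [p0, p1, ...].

Change: A[1] -3 -> -7, delta = -4
P[k] for k < 1: unchanged (A[1] not included)
P[k] for k >= 1: shift by delta = -4
  P[0] = 13 + 0 = 13
  P[1] = 10 + -4 = 6
  P[2] = 15 + -4 = 11
  P[3] = 19 + -4 = 15
  P[4] = 28 + -4 = 24
  P[5] = 20 + -4 = 16
  P[6] = 25 + -4 = 21

Answer: [13, 6, 11, 15, 24, 16, 21]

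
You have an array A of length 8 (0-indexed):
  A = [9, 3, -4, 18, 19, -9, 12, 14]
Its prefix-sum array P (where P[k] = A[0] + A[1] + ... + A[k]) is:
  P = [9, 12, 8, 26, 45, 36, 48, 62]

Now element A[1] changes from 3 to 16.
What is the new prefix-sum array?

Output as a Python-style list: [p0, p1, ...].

Answer: [9, 25, 21, 39, 58, 49, 61, 75]

Derivation:
Change: A[1] 3 -> 16, delta = 13
P[k] for k < 1: unchanged (A[1] not included)
P[k] for k >= 1: shift by delta = 13
  P[0] = 9 + 0 = 9
  P[1] = 12 + 13 = 25
  P[2] = 8 + 13 = 21
  P[3] = 26 + 13 = 39
  P[4] = 45 + 13 = 58
  P[5] = 36 + 13 = 49
  P[6] = 48 + 13 = 61
  P[7] = 62 + 13 = 75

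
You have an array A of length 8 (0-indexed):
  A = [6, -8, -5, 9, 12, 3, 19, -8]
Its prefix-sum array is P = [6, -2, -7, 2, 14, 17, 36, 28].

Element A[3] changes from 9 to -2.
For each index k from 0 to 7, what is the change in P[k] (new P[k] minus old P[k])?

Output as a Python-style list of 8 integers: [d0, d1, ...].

Answer: [0, 0, 0, -11, -11, -11, -11, -11]

Derivation:
Element change: A[3] 9 -> -2, delta = -11
For k < 3: P[k] unchanged, delta_P[k] = 0
For k >= 3: P[k] shifts by exactly -11
Delta array: [0, 0, 0, -11, -11, -11, -11, -11]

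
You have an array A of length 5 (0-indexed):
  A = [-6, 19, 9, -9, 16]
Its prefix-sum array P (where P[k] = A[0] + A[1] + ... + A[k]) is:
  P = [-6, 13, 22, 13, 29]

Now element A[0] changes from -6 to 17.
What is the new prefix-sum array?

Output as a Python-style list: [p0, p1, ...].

Answer: [17, 36, 45, 36, 52]

Derivation:
Change: A[0] -6 -> 17, delta = 23
P[k] for k < 0: unchanged (A[0] not included)
P[k] for k >= 0: shift by delta = 23
  P[0] = -6 + 23 = 17
  P[1] = 13 + 23 = 36
  P[2] = 22 + 23 = 45
  P[3] = 13 + 23 = 36
  P[4] = 29 + 23 = 52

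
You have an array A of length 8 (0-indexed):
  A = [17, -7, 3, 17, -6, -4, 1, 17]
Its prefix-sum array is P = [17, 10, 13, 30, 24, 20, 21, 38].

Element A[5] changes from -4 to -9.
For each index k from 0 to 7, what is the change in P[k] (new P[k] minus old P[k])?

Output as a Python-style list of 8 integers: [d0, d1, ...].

Element change: A[5] -4 -> -9, delta = -5
For k < 5: P[k] unchanged, delta_P[k] = 0
For k >= 5: P[k] shifts by exactly -5
Delta array: [0, 0, 0, 0, 0, -5, -5, -5]

Answer: [0, 0, 0, 0, 0, -5, -5, -5]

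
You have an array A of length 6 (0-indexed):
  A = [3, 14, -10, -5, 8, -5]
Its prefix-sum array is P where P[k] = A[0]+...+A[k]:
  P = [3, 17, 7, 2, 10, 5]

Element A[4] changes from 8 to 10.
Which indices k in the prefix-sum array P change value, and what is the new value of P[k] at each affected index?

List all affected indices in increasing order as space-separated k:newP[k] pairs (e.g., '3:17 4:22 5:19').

Answer: 4:12 5:7

Derivation:
P[k] = A[0] + ... + A[k]
P[k] includes A[4] iff k >= 4
Affected indices: 4, 5, ..., 5; delta = 2
  P[4]: 10 + 2 = 12
  P[5]: 5 + 2 = 7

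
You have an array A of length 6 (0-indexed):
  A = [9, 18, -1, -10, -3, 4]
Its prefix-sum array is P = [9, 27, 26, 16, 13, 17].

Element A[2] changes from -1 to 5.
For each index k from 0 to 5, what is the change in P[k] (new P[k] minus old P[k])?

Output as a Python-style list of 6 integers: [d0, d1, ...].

Element change: A[2] -1 -> 5, delta = 6
For k < 2: P[k] unchanged, delta_P[k] = 0
For k >= 2: P[k] shifts by exactly 6
Delta array: [0, 0, 6, 6, 6, 6]

Answer: [0, 0, 6, 6, 6, 6]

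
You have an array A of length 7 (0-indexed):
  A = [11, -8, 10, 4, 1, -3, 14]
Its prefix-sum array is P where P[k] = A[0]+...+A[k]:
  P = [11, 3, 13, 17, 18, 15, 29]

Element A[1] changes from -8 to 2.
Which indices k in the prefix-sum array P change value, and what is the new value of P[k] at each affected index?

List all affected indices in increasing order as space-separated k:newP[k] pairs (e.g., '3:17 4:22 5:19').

P[k] = A[0] + ... + A[k]
P[k] includes A[1] iff k >= 1
Affected indices: 1, 2, ..., 6; delta = 10
  P[1]: 3 + 10 = 13
  P[2]: 13 + 10 = 23
  P[3]: 17 + 10 = 27
  P[4]: 18 + 10 = 28
  P[5]: 15 + 10 = 25
  P[6]: 29 + 10 = 39

Answer: 1:13 2:23 3:27 4:28 5:25 6:39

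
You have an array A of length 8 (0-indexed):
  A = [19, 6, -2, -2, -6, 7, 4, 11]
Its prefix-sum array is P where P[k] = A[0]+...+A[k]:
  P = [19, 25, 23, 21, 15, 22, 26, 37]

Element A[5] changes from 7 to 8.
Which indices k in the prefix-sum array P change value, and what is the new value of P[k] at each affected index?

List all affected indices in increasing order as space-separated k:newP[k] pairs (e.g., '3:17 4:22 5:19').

P[k] = A[0] + ... + A[k]
P[k] includes A[5] iff k >= 5
Affected indices: 5, 6, ..., 7; delta = 1
  P[5]: 22 + 1 = 23
  P[6]: 26 + 1 = 27
  P[7]: 37 + 1 = 38

Answer: 5:23 6:27 7:38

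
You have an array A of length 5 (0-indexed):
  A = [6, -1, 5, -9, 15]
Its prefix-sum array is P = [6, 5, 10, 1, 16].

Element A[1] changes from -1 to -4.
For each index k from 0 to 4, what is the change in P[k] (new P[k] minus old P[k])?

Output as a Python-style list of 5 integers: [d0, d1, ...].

Answer: [0, -3, -3, -3, -3]

Derivation:
Element change: A[1] -1 -> -4, delta = -3
For k < 1: P[k] unchanged, delta_P[k] = 0
For k >= 1: P[k] shifts by exactly -3
Delta array: [0, -3, -3, -3, -3]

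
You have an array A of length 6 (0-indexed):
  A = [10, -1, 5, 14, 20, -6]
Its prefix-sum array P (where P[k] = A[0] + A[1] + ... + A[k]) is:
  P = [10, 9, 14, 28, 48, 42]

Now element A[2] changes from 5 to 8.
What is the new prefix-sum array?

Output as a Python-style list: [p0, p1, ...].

Answer: [10, 9, 17, 31, 51, 45]

Derivation:
Change: A[2] 5 -> 8, delta = 3
P[k] for k < 2: unchanged (A[2] not included)
P[k] for k >= 2: shift by delta = 3
  P[0] = 10 + 0 = 10
  P[1] = 9 + 0 = 9
  P[2] = 14 + 3 = 17
  P[3] = 28 + 3 = 31
  P[4] = 48 + 3 = 51
  P[5] = 42 + 3 = 45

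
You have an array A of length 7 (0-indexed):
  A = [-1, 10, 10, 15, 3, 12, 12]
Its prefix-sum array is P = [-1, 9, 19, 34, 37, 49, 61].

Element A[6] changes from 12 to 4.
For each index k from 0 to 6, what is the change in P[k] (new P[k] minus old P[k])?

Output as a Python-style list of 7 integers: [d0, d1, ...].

Answer: [0, 0, 0, 0, 0, 0, -8]

Derivation:
Element change: A[6] 12 -> 4, delta = -8
For k < 6: P[k] unchanged, delta_P[k] = 0
For k >= 6: P[k] shifts by exactly -8
Delta array: [0, 0, 0, 0, 0, 0, -8]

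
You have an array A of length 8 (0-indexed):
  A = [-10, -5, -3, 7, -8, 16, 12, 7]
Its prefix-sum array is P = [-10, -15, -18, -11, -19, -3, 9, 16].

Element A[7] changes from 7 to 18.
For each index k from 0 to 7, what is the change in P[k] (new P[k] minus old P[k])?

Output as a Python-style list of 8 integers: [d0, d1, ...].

Answer: [0, 0, 0, 0, 0, 0, 0, 11]

Derivation:
Element change: A[7] 7 -> 18, delta = 11
For k < 7: P[k] unchanged, delta_P[k] = 0
For k >= 7: P[k] shifts by exactly 11
Delta array: [0, 0, 0, 0, 0, 0, 0, 11]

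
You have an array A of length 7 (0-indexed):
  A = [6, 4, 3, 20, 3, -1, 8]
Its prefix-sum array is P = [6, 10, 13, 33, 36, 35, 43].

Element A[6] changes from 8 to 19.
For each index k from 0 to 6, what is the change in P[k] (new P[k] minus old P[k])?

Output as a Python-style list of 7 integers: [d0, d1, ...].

Answer: [0, 0, 0, 0, 0, 0, 11]

Derivation:
Element change: A[6] 8 -> 19, delta = 11
For k < 6: P[k] unchanged, delta_P[k] = 0
For k >= 6: P[k] shifts by exactly 11
Delta array: [0, 0, 0, 0, 0, 0, 11]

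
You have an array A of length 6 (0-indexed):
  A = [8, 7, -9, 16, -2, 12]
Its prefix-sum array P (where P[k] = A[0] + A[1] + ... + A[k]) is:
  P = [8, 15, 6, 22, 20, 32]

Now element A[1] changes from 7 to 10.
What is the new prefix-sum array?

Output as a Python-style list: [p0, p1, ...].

Change: A[1] 7 -> 10, delta = 3
P[k] for k < 1: unchanged (A[1] not included)
P[k] for k >= 1: shift by delta = 3
  P[0] = 8 + 0 = 8
  P[1] = 15 + 3 = 18
  P[2] = 6 + 3 = 9
  P[3] = 22 + 3 = 25
  P[4] = 20 + 3 = 23
  P[5] = 32 + 3 = 35

Answer: [8, 18, 9, 25, 23, 35]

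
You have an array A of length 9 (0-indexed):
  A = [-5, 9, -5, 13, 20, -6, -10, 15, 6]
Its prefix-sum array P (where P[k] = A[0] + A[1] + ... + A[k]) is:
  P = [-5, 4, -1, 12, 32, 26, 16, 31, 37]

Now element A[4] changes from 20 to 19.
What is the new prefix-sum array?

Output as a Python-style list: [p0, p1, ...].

Answer: [-5, 4, -1, 12, 31, 25, 15, 30, 36]

Derivation:
Change: A[4] 20 -> 19, delta = -1
P[k] for k < 4: unchanged (A[4] not included)
P[k] for k >= 4: shift by delta = -1
  P[0] = -5 + 0 = -5
  P[1] = 4 + 0 = 4
  P[2] = -1 + 0 = -1
  P[3] = 12 + 0 = 12
  P[4] = 32 + -1 = 31
  P[5] = 26 + -1 = 25
  P[6] = 16 + -1 = 15
  P[7] = 31 + -1 = 30
  P[8] = 37 + -1 = 36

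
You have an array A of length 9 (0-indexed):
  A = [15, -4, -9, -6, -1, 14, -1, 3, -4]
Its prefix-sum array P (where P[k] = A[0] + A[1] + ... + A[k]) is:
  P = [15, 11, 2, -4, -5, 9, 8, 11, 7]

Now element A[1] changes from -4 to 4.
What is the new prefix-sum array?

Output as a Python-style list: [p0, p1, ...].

Change: A[1] -4 -> 4, delta = 8
P[k] for k < 1: unchanged (A[1] not included)
P[k] for k >= 1: shift by delta = 8
  P[0] = 15 + 0 = 15
  P[1] = 11 + 8 = 19
  P[2] = 2 + 8 = 10
  P[3] = -4 + 8 = 4
  P[4] = -5 + 8 = 3
  P[5] = 9 + 8 = 17
  P[6] = 8 + 8 = 16
  P[7] = 11 + 8 = 19
  P[8] = 7 + 8 = 15

Answer: [15, 19, 10, 4, 3, 17, 16, 19, 15]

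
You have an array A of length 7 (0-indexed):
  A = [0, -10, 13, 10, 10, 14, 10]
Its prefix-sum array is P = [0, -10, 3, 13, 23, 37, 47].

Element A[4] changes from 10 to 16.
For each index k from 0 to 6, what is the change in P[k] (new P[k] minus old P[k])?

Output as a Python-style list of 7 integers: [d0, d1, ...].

Answer: [0, 0, 0, 0, 6, 6, 6]

Derivation:
Element change: A[4] 10 -> 16, delta = 6
For k < 4: P[k] unchanged, delta_P[k] = 0
For k >= 4: P[k] shifts by exactly 6
Delta array: [0, 0, 0, 0, 6, 6, 6]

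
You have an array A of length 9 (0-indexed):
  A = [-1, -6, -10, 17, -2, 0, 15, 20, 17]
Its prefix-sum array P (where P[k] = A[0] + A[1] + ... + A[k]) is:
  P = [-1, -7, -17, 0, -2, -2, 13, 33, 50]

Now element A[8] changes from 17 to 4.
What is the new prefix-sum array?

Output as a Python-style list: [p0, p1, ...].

Change: A[8] 17 -> 4, delta = -13
P[k] for k < 8: unchanged (A[8] not included)
P[k] for k >= 8: shift by delta = -13
  P[0] = -1 + 0 = -1
  P[1] = -7 + 0 = -7
  P[2] = -17 + 0 = -17
  P[3] = 0 + 0 = 0
  P[4] = -2 + 0 = -2
  P[5] = -2 + 0 = -2
  P[6] = 13 + 0 = 13
  P[7] = 33 + 0 = 33
  P[8] = 50 + -13 = 37

Answer: [-1, -7, -17, 0, -2, -2, 13, 33, 37]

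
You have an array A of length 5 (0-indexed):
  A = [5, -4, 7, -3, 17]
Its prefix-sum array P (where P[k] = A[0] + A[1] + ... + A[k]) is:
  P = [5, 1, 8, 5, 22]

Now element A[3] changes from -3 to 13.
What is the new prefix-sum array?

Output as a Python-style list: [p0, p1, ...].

Answer: [5, 1, 8, 21, 38]

Derivation:
Change: A[3] -3 -> 13, delta = 16
P[k] for k < 3: unchanged (A[3] not included)
P[k] for k >= 3: shift by delta = 16
  P[0] = 5 + 0 = 5
  P[1] = 1 + 0 = 1
  P[2] = 8 + 0 = 8
  P[3] = 5 + 16 = 21
  P[4] = 22 + 16 = 38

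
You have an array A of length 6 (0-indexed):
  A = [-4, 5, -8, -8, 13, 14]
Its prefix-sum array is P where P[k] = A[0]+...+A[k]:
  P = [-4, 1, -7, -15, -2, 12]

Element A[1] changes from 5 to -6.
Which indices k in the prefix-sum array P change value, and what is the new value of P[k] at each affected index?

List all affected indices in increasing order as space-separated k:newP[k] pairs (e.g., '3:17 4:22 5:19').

P[k] = A[0] + ... + A[k]
P[k] includes A[1] iff k >= 1
Affected indices: 1, 2, ..., 5; delta = -11
  P[1]: 1 + -11 = -10
  P[2]: -7 + -11 = -18
  P[3]: -15 + -11 = -26
  P[4]: -2 + -11 = -13
  P[5]: 12 + -11 = 1

Answer: 1:-10 2:-18 3:-26 4:-13 5:1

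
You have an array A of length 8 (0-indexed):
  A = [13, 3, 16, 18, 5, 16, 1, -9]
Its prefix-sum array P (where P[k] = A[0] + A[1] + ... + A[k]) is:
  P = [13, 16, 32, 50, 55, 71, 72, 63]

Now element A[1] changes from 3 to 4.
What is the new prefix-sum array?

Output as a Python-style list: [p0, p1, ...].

Change: A[1] 3 -> 4, delta = 1
P[k] for k < 1: unchanged (A[1] not included)
P[k] for k >= 1: shift by delta = 1
  P[0] = 13 + 0 = 13
  P[1] = 16 + 1 = 17
  P[2] = 32 + 1 = 33
  P[3] = 50 + 1 = 51
  P[4] = 55 + 1 = 56
  P[5] = 71 + 1 = 72
  P[6] = 72 + 1 = 73
  P[7] = 63 + 1 = 64

Answer: [13, 17, 33, 51, 56, 72, 73, 64]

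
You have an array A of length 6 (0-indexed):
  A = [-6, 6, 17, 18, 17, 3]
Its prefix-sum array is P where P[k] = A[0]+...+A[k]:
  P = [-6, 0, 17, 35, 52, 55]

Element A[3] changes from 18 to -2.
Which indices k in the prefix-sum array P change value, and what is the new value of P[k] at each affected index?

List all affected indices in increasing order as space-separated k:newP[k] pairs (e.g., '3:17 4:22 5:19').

Answer: 3:15 4:32 5:35

Derivation:
P[k] = A[0] + ... + A[k]
P[k] includes A[3] iff k >= 3
Affected indices: 3, 4, ..., 5; delta = -20
  P[3]: 35 + -20 = 15
  P[4]: 52 + -20 = 32
  P[5]: 55 + -20 = 35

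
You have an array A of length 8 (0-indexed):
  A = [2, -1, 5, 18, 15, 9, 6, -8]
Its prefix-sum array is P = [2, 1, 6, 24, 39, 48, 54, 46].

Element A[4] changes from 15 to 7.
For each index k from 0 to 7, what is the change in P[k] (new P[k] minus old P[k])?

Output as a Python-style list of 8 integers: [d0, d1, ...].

Answer: [0, 0, 0, 0, -8, -8, -8, -8]

Derivation:
Element change: A[4] 15 -> 7, delta = -8
For k < 4: P[k] unchanged, delta_P[k] = 0
For k >= 4: P[k] shifts by exactly -8
Delta array: [0, 0, 0, 0, -8, -8, -8, -8]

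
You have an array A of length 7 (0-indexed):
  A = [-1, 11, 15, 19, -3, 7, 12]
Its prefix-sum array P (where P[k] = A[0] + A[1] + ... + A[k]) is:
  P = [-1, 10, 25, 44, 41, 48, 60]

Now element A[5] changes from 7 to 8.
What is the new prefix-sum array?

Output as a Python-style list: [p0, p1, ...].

Change: A[5] 7 -> 8, delta = 1
P[k] for k < 5: unchanged (A[5] not included)
P[k] for k >= 5: shift by delta = 1
  P[0] = -1 + 0 = -1
  P[1] = 10 + 0 = 10
  P[2] = 25 + 0 = 25
  P[3] = 44 + 0 = 44
  P[4] = 41 + 0 = 41
  P[5] = 48 + 1 = 49
  P[6] = 60 + 1 = 61

Answer: [-1, 10, 25, 44, 41, 49, 61]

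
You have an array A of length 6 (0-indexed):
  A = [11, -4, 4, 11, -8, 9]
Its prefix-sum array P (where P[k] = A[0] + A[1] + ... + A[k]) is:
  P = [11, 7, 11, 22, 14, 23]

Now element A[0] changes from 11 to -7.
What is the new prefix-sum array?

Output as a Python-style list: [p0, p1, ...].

Answer: [-7, -11, -7, 4, -4, 5]

Derivation:
Change: A[0] 11 -> -7, delta = -18
P[k] for k < 0: unchanged (A[0] not included)
P[k] for k >= 0: shift by delta = -18
  P[0] = 11 + -18 = -7
  P[1] = 7 + -18 = -11
  P[2] = 11 + -18 = -7
  P[3] = 22 + -18 = 4
  P[4] = 14 + -18 = -4
  P[5] = 23 + -18 = 5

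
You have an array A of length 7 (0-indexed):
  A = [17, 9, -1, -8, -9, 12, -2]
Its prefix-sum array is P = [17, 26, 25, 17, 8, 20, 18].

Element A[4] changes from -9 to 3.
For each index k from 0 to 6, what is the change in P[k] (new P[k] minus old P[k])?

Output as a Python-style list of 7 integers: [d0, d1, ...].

Answer: [0, 0, 0, 0, 12, 12, 12]

Derivation:
Element change: A[4] -9 -> 3, delta = 12
For k < 4: P[k] unchanged, delta_P[k] = 0
For k >= 4: P[k] shifts by exactly 12
Delta array: [0, 0, 0, 0, 12, 12, 12]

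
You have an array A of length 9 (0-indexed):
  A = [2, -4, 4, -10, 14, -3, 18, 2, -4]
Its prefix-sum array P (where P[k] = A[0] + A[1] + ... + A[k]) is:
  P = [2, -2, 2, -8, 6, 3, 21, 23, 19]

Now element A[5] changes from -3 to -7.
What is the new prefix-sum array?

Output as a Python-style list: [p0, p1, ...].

Change: A[5] -3 -> -7, delta = -4
P[k] for k < 5: unchanged (A[5] not included)
P[k] for k >= 5: shift by delta = -4
  P[0] = 2 + 0 = 2
  P[1] = -2 + 0 = -2
  P[2] = 2 + 0 = 2
  P[3] = -8 + 0 = -8
  P[4] = 6 + 0 = 6
  P[5] = 3 + -4 = -1
  P[6] = 21 + -4 = 17
  P[7] = 23 + -4 = 19
  P[8] = 19 + -4 = 15

Answer: [2, -2, 2, -8, 6, -1, 17, 19, 15]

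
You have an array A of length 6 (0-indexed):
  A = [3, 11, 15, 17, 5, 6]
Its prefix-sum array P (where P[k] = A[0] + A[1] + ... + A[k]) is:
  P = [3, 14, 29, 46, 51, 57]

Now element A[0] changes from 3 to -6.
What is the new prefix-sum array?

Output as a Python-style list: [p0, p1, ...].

Change: A[0] 3 -> -6, delta = -9
P[k] for k < 0: unchanged (A[0] not included)
P[k] for k >= 0: shift by delta = -9
  P[0] = 3 + -9 = -6
  P[1] = 14 + -9 = 5
  P[2] = 29 + -9 = 20
  P[3] = 46 + -9 = 37
  P[4] = 51 + -9 = 42
  P[5] = 57 + -9 = 48

Answer: [-6, 5, 20, 37, 42, 48]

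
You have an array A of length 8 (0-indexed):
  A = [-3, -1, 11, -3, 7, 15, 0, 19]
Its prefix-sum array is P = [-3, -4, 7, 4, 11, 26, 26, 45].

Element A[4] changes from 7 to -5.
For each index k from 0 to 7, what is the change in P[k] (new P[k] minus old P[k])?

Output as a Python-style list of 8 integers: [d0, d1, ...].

Element change: A[4] 7 -> -5, delta = -12
For k < 4: P[k] unchanged, delta_P[k] = 0
For k >= 4: P[k] shifts by exactly -12
Delta array: [0, 0, 0, 0, -12, -12, -12, -12]

Answer: [0, 0, 0, 0, -12, -12, -12, -12]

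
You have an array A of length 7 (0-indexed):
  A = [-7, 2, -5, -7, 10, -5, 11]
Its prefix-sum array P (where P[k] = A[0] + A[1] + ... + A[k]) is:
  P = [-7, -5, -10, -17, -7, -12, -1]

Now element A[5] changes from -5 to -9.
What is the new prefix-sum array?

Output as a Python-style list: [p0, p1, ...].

Answer: [-7, -5, -10, -17, -7, -16, -5]

Derivation:
Change: A[5] -5 -> -9, delta = -4
P[k] for k < 5: unchanged (A[5] not included)
P[k] for k >= 5: shift by delta = -4
  P[0] = -7 + 0 = -7
  P[1] = -5 + 0 = -5
  P[2] = -10 + 0 = -10
  P[3] = -17 + 0 = -17
  P[4] = -7 + 0 = -7
  P[5] = -12 + -4 = -16
  P[6] = -1 + -4 = -5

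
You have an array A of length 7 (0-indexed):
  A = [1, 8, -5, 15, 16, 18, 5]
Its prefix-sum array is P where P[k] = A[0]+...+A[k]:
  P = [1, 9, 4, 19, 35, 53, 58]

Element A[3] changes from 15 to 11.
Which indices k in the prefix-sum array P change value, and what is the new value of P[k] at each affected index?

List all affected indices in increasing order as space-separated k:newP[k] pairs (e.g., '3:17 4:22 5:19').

P[k] = A[0] + ... + A[k]
P[k] includes A[3] iff k >= 3
Affected indices: 3, 4, ..., 6; delta = -4
  P[3]: 19 + -4 = 15
  P[4]: 35 + -4 = 31
  P[5]: 53 + -4 = 49
  P[6]: 58 + -4 = 54

Answer: 3:15 4:31 5:49 6:54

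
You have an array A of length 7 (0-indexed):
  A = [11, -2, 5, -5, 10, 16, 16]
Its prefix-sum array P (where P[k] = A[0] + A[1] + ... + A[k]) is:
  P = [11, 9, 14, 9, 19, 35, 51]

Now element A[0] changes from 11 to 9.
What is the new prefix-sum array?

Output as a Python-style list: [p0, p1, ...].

Change: A[0] 11 -> 9, delta = -2
P[k] for k < 0: unchanged (A[0] not included)
P[k] for k >= 0: shift by delta = -2
  P[0] = 11 + -2 = 9
  P[1] = 9 + -2 = 7
  P[2] = 14 + -2 = 12
  P[3] = 9 + -2 = 7
  P[4] = 19 + -2 = 17
  P[5] = 35 + -2 = 33
  P[6] = 51 + -2 = 49

Answer: [9, 7, 12, 7, 17, 33, 49]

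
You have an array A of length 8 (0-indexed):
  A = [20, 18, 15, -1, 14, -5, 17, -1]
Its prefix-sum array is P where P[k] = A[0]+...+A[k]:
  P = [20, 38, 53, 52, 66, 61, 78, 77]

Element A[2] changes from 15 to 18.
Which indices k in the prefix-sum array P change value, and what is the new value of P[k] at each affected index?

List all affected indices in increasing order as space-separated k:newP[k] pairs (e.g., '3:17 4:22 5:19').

P[k] = A[0] + ... + A[k]
P[k] includes A[2] iff k >= 2
Affected indices: 2, 3, ..., 7; delta = 3
  P[2]: 53 + 3 = 56
  P[3]: 52 + 3 = 55
  P[4]: 66 + 3 = 69
  P[5]: 61 + 3 = 64
  P[6]: 78 + 3 = 81
  P[7]: 77 + 3 = 80

Answer: 2:56 3:55 4:69 5:64 6:81 7:80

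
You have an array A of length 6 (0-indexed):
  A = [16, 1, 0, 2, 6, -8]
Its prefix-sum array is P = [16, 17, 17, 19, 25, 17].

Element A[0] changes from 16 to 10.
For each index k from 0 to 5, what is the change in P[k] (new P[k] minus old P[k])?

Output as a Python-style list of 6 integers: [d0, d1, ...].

Element change: A[0] 16 -> 10, delta = -6
For k < 0: P[k] unchanged, delta_P[k] = 0
For k >= 0: P[k] shifts by exactly -6
Delta array: [-6, -6, -6, -6, -6, -6]

Answer: [-6, -6, -6, -6, -6, -6]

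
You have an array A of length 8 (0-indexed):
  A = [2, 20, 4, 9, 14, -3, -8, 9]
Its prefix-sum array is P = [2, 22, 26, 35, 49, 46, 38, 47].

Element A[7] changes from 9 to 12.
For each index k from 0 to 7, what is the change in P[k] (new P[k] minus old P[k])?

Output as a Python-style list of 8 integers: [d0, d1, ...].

Answer: [0, 0, 0, 0, 0, 0, 0, 3]

Derivation:
Element change: A[7] 9 -> 12, delta = 3
For k < 7: P[k] unchanged, delta_P[k] = 0
For k >= 7: P[k] shifts by exactly 3
Delta array: [0, 0, 0, 0, 0, 0, 0, 3]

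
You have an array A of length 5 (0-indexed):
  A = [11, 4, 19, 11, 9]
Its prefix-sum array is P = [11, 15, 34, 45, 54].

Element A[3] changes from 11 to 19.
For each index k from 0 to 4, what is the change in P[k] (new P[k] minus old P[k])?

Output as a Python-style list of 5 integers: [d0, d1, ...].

Element change: A[3] 11 -> 19, delta = 8
For k < 3: P[k] unchanged, delta_P[k] = 0
For k >= 3: P[k] shifts by exactly 8
Delta array: [0, 0, 0, 8, 8]

Answer: [0, 0, 0, 8, 8]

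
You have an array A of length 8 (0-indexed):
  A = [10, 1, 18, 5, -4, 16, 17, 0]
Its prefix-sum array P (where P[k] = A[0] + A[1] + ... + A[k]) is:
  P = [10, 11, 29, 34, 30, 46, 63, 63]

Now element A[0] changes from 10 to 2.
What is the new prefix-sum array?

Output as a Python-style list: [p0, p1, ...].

Answer: [2, 3, 21, 26, 22, 38, 55, 55]

Derivation:
Change: A[0] 10 -> 2, delta = -8
P[k] for k < 0: unchanged (A[0] not included)
P[k] for k >= 0: shift by delta = -8
  P[0] = 10 + -8 = 2
  P[1] = 11 + -8 = 3
  P[2] = 29 + -8 = 21
  P[3] = 34 + -8 = 26
  P[4] = 30 + -8 = 22
  P[5] = 46 + -8 = 38
  P[6] = 63 + -8 = 55
  P[7] = 63 + -8 = 55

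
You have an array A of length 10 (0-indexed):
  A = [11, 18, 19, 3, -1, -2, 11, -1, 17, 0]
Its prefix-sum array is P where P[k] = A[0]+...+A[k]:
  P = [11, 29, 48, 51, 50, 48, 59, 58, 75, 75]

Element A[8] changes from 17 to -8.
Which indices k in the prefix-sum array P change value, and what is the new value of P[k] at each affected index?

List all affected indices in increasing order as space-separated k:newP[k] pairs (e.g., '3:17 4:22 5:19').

P[k] = A[0] + ... + A[k]
P[k] includes A[8] iff k >= 8
Affected indices: 8, 9, ..., 9; delta = -25
  P[8]: 75 + -25 = 50
  P[9]: 75 + -25 = 50

Answer: 8:50 9:50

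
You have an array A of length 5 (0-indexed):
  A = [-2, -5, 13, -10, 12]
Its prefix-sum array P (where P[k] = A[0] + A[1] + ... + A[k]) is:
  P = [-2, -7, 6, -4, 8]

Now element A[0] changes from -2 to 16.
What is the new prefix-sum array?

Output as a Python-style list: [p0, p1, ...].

Answer: [16, 11, 24, 14, 26]

Derivation:
Change: A[0] -2 -> 16, delta = 18
P[k] for k < 0: unchanged (A[0] not included)
P[k] for k >= 0: shift by delta = 18
  P[0] = -2 + 18 = 16
  P[1] = -7 + 18 = 11
  P[2] = 6 + 18 = 24
  P[3] = -4 + 18 = 14
  P[4] = 8 + 18 = 26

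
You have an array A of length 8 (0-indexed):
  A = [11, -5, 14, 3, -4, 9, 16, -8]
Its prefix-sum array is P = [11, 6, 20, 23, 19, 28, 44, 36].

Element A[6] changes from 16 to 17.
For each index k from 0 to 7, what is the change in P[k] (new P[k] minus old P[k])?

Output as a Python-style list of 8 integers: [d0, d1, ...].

Element change: A[6] 16 -> 17, delta = 1
For k < 6: P[k] unchanged, delta_P[k] = 0
For k >= 6: P[k] shifts by exactly 1
Delta array: [0, 0, 0, 0, 0, 0, 1, 1]

Answer: [0, 0, 0, 0, 0, 0, 1, 1]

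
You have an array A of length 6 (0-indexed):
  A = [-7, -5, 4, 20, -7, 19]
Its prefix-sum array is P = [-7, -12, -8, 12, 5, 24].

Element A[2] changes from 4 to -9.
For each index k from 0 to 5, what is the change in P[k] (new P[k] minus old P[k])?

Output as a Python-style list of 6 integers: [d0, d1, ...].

Answer: [0, 0, -13, -13, -13, -13]

Derivation:
Element change: A[2] 4 -> -9, delta = -13
For k < 2: P[k] unchanged, delta_P[k] = 0
For k >= 2: P[k] shifts by exactly -13
Delta array: [0, 0, -13, -13, -13, -13]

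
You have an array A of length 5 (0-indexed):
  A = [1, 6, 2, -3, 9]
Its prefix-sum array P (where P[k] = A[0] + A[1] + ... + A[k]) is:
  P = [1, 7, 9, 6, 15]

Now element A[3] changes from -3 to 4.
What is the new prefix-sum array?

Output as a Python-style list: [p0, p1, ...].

Change: A[3] -3 -> 4, delta = 7
P[k] for k < 3: unchanged (A[3] not included)
P[k] for k >= 3: shift by delta = 7
  P[0] = 1 + 0 = 1
  P[1] = 7 + 0 = 7
  P[2] = 9 + 0 = 9
  P[3] = 6 + 7 = 13
  P[4] = 15 + 7 = 22

Answer: [1, 7, 9, 13, 22]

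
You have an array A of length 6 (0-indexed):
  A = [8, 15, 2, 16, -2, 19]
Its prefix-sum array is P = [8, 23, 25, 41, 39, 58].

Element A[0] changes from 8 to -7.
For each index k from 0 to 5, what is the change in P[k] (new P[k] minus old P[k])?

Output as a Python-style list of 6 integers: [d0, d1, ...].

Element change: A[0] 8 -> -7, delta = -15
For k < 0: P[k] unchanged, delta_P[k] = 0
For k >= 0: P[k] shifts by exactly -15
Delta array: [-15, -15, -15, -15, -15, -15]

Answer: [-15, -15, -15, -15, -15, -15]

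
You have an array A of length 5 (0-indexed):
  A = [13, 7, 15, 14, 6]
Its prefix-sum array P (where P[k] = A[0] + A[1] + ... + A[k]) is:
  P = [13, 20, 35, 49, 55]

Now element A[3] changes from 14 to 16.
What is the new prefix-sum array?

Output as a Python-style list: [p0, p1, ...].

Answer: [13, 20, 35, 51, 57]

Derivation:
Change: A[3] 14 -> 16, delta = 2
P[k] for k < 3: unchanged (A[3] not included)
P[k] for k >= 3: shift by delta = 2
  P[0] = 13 + 0 = 13
  P[1] = 20 + 0 = 20
  P[2] = 35 + 0 = 35
  P[3] = 49 + 2 = 51
  P[4] = 55 + 2 = 57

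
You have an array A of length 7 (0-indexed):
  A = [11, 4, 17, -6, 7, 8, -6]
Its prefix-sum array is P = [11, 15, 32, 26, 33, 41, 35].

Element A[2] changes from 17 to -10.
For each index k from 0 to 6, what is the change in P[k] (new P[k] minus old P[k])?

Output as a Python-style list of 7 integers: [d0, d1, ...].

Answer: [0, 0, -27, -27, -27, -27, -27]

Derivation:
Element change: A[2] 17 -> -10, delta = -27
For k < 2: P[k] unchanged, delta_P[k] = 0
For k >= 2: P[k] shifts by exactly -27
Delta array: [0, 0, -27, -27, -27, -27, -27]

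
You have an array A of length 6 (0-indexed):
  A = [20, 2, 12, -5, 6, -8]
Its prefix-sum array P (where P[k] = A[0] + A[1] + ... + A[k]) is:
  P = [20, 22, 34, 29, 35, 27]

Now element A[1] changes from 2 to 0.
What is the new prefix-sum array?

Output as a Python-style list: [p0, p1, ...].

Change: A[1] 2 -> 0, delta = -2
P[k] for k < 1: unchanged (A[1] not included)
P[k] for k >= 1: shift by delta = -2
  P[0] = 20 + 0 = 20
  P[1] = 22 + -2 = 20
  P[2] = 34 + -2 = 32
  P[3] = 29 + -2 = 27
  P[4] = 35 + -2 = 33
  P[5] = 27 + -2 = 25

Answer: [20, 20, 32, 27, 33, 25]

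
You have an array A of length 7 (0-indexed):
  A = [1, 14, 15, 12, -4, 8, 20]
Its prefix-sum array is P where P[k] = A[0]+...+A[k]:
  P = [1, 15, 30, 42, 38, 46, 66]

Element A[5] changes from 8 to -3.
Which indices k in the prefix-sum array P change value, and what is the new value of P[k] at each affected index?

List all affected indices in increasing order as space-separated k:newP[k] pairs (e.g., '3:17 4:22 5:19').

Answer: 5:35 6:55

Derivation:
P[k] = A[0] + ... + A[k]
P[k] includes A[5] iff k >= 5
Affected indices: 5, 6, ..., 6; delta = -11
  P[5]: 46 + -11 = 35
  P[6]: 66 + -11 = 55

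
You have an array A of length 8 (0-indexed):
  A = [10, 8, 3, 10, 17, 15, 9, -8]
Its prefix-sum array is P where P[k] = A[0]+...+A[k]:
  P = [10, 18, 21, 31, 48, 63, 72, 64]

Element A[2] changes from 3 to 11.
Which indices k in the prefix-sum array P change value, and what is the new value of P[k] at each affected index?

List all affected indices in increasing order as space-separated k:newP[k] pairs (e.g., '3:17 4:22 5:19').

P[k] = A[0] + ... + A[k]
P[k] includes A[2] iff k >= 2
Affected indices: 2, 3, ..., 7; delta = 8
  P[2]: 21 + 8 = 29
  P[3]: 31 + 8 = 39
  P[4]: 48 + 8 = 56
  P[5]: 63 + 8 = 71
  P[6]: 72 + 8 = 80
  P[7]: 64 + 8 = 72

Answer: 2:29 3:39 4:56 5:71 6:80 7:72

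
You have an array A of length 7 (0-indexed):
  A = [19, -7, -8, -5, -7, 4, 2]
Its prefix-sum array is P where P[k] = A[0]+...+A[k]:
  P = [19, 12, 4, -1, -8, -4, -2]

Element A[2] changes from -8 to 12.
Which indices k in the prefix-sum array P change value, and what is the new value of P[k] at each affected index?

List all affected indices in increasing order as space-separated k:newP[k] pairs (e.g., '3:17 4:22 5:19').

P[k] = A[0] + ... + A[k]
P[k] includes A[2] iff k >= 2
Affected indices: 2, 3, ..., 6; delta = 20
  P[2]: 4 + 20 = 24
  P[3]: -1 + 20 = 19
  P[4]: -8 + 20 = 12
  P[5]: -4 + 20 = 16
  P[6]: -2 + 20 = 18

Answer: 2:24 3:19 4:12 5:16 6:18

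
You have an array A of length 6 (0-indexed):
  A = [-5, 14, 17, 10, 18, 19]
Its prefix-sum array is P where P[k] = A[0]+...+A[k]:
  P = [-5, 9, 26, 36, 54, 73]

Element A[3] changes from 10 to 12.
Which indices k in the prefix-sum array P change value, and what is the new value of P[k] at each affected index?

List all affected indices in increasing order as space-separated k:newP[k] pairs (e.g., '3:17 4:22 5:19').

Answer: 3:38 4:56 5:75

Derivation:
P[k] = A[0] + ... + A[k]
P[k] includes A[3] iff k >= 3
Affected indices: 3, 4, ..., 5; delta = 2
  P[3]: 36 + 2 = 38
  P[4]: 54 + 2 = 56
  P[5]: 73 + 2 = 75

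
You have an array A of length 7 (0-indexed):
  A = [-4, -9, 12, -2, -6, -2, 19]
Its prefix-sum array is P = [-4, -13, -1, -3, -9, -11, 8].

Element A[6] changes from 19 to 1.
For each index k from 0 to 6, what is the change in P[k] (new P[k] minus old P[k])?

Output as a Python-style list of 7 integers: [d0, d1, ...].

Answer: [0, 0, 0, 0, 0, 0, -18]

Derivation:
Element change: A[6] 19 -> 1, delta = -18
For k < 6: P[k] unchanged, delta_P[k] = 0
For k >= 6: P[k] shifts by exactly -18
Delta array: [0, 0, 0, 0, 0, 0, -18]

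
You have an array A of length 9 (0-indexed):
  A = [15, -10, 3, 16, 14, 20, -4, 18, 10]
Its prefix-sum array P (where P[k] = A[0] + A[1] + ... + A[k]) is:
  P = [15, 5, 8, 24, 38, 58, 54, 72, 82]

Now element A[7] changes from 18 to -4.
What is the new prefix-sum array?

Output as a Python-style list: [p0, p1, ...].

Change: A[7] 18 -> -4, delta = -22
P[k] for k < 7: unchanged (A[7] not included)
P[k] for k >= 7: shift by delta = -22
  P[0] = 15 + 0 = 15
  P[1] = 5 + 0 = 5
  P[2] = 8 + 0 = 8
  P[3] = 24 + 0 = 24
  P[4] = 38 + 0 = 38
  P[5] = 58 + 0 = 58
  P[6] = 54 + 0 = 54
  P[7] = 72 + -22 = 50
  P[8] = 82 + -22 = 60

Answer: [15, 5, 8, 24, 38, 58, 54, 50, 60]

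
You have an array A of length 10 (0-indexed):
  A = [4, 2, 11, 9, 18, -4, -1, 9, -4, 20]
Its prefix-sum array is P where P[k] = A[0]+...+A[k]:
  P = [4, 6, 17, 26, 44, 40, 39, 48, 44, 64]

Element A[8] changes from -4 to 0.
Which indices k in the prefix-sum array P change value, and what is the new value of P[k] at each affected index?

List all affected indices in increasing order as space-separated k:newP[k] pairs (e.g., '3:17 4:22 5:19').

Answer: 8:48 9:68

Derivation:
P[k] = A[0] + ... + A[k]
P[k] includes A[8] iff k >= 8
Affected indices: 8, 9, ..., 9; delta = 4
  P[8]: 44 + 4 = 48
  P[9]: 64 + 4 = 68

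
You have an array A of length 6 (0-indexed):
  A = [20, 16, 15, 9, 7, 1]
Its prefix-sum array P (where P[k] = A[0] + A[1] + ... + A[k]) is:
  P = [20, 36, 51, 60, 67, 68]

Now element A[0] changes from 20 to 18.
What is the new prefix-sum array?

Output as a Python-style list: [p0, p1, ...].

Answer: [18, 34, 49, 58, 65, 66]

Derivation:
Change: A[0] 20 -> 18, delta = -2
P[k] for k < 0: unchanged (A[0] not included)
P[k] for k >= 0: shift by delta = -2
  P[0] = 20 + -2 = 18
  P[1] = 36 + -2 = 34
  P[2] = 51 + -2 = 49
  P[3] = 60 + -2 = 58
  P[4] = 67 + -2 = 65
  P[5] = 68 + -2 = 66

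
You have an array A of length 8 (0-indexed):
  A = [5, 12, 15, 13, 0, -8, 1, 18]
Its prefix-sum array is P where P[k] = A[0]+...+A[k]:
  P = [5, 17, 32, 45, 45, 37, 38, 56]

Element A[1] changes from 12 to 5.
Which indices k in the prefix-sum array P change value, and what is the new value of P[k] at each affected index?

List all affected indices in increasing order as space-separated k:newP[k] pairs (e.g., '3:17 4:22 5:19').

P[k] = A[0] + ... + A[k]
P[k] includes A[1] iff k >= 1
Affected indices: 1, 2, ..., 7; delta = -7
  P[1]: 17 + -7 = 10
  P[2]: 32 + -7 = 25
  P[3]: 45 + -7 = 38
  P[4]: 45 + -7 = 38
  P[5]: 37 + -7 = 30
  P[6]: 38 + -7 = 31
  P[7]: 56 + -7 = 49

Answer: 1:10 2:25 3:38 4:38 5:30 6:31 7:49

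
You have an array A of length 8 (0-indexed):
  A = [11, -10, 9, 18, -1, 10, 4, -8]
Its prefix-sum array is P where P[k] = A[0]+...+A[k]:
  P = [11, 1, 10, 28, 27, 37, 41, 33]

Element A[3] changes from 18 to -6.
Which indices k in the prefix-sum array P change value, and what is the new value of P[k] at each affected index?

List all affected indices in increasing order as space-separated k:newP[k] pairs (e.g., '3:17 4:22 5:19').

Answer: 3:4 4:3 5:13 6:17 7:9

Derivation:
P[k] = A[0] + ... + A[k]
P[k] includes A[3] iff k >= 3
Affected indices: 3, 4, ..., 7; delta = -24
  P[3]: 28 + -24 = 4
  P[4]: 27 + -24 = 3
  P[5]: 37 + -24 = 13
  P[6]: 41 + -24 = 17
  P[7]: 33 + -24 = 9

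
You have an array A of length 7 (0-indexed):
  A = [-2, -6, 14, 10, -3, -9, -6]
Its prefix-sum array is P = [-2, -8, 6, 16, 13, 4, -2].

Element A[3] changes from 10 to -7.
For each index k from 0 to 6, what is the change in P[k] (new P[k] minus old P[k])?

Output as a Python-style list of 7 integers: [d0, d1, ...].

Answer: [0, 0, 0, -17, -17, -17, -17]

Derivation:
Element change: A[3] 10 -> -7, delta = -17
For k < 3: P[k] unchanged, delta_P[k] = 0
For k >= 3: P[k] shifts by exactly -17
Delta array: [0, 0, 0, -17, -17, -17, -17]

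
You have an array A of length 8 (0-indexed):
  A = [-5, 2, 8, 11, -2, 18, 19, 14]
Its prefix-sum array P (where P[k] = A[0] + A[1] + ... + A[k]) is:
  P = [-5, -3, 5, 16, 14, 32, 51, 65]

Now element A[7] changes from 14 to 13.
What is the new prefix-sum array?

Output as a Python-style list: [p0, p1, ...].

Answer: [-5, -3, 5, 16, 14, 32, 51, 64]

Derivation:
Change: A[7] 14 -> 13, delta = -1
P[k] for k < 7: unchanged (A[7] not included)
P[k] for k >= 7: shift by delta = -1
  P[0] = -5 + 0 = -5
  P[1] = -3 + 0 = -3
  P[2] = 5 + 0 = 5
  P[3] = 16 + 0 = 16
  P[4] = 14 + 0 = 14
  P[5] = 32 + 0 = 32
  P[6] = 51 + 0 = 51
  P[7] = 65 + -1 = 64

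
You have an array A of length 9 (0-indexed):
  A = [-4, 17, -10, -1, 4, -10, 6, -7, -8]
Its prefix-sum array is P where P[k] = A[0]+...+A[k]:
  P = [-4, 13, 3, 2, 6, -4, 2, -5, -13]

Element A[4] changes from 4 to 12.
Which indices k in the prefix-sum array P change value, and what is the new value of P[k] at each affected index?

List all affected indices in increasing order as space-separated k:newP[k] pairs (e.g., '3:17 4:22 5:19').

P[k] = A[0] + ... + A[k]
P[k] includes A[4] iff k >= 4
Affected indices: 4, 5, ..., 8; delta = 8
  P[4]: 6 + 8 = 14
  P[5]: -4 + 8 = 4
  P[6]: 2 + 8 = 10
  P[7]: -5 + 8 = 3
  P[8]: -13 + 8 = -5

Answer: 4:14 5:4 6:10 7:3 8:-5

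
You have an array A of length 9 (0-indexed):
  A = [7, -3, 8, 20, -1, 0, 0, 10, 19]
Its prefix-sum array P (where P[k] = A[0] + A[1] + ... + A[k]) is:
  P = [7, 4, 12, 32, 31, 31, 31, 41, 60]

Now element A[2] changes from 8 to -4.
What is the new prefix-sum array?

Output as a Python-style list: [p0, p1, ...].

Answer: [7, 4, 0, 20, 19, 19, 19, 29, 48]

Derivation:
Change: A[2] 8 -> -4, delta = -12
P[k] for k < 2: unchanged (A[2] not included)
P[k] for k >= 2: shift by delta = -12
  P[0] = 7 + 0 = 7
  P[1] = 4 + 0 = 4
  P[2] = 12 + -12 = 0
  P[3] = 32 + -12 = 20
  P[4] = 31 + -12 = 19
  P[5] = 31 + -12 = 19
  P[6] = 31 + -12 = 19
  P[7] = 41 + -12 = 29
  P[8] = 60 + -12 = 48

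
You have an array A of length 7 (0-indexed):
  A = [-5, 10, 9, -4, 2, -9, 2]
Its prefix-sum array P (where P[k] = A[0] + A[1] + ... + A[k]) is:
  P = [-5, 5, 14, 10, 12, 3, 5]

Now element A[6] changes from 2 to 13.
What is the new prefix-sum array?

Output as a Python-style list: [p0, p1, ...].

Change: A[6] 2 -> 13, delta = 11
P[k] for k < 6: unchanged (A[6] not included)
P[k] for k >= 6: shift by delta = 11
  P[0] = -5 + 0 = -5
  P[1] = 5 + 0 = 5
  P[2] = 14 + 0 = 14
  P[3] = 10 + 0 = 10
  P[4] = 12 + 0 = 12
  P[5] = 3 + 0 = 3
  P[6] = 5 + 11 = 16

Answer: [-5, 5, 14, 10, 12, 3, 16]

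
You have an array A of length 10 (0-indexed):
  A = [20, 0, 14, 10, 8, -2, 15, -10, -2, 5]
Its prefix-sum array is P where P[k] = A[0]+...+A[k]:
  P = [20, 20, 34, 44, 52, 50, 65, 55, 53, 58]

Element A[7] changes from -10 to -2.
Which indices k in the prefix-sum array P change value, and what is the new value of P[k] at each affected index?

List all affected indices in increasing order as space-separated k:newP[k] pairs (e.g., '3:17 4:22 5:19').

P[k] = A[0] + ... + A[k]
P[k] includes A[7] iff k >= 7
Affected indices: 7, 8, ..., 9; delta = 8
  P[7]: 55 + 8 = 63
  P[8]: 53 + 8 = 61
  P[9]: 58 + 8 = 66

Answer: 7:63 8:61 9:66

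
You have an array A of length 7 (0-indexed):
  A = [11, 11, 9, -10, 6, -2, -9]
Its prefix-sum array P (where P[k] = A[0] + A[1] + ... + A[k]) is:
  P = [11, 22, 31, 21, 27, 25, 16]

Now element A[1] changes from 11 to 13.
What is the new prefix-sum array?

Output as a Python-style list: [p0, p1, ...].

Answer: [11, 24, 33, 23, 29, 27, 18]

Derivation:
Change: A[1] 11 -> 13, delta = 2
P[k] for k < 1: unchanged (A[1] not included)
P[k] for k >= 1: shift by delta = 2
  P[0] = 11 + 0 = 11
  P[1] = 22 + 2 = 24
  P[2] = 31 + 2 = 33
  P[3] = 21 + 2 = 23
  P[4] = 27 + 2 = 29
  P[5] = 25 + 2 = 27
  P[6] = 16 + 2 = 18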